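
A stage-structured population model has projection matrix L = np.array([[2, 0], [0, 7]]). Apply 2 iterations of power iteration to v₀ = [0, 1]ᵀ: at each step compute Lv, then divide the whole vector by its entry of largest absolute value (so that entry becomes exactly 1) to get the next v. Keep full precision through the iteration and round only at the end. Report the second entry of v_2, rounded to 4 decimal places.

Lv0 = (0.00000, 7.00000); divide by 7.00000 → v1 = (0.00000, 1.00000)
Lv1 = (0.00000, 7.00000); divide by 7.00000 → v2 = (0.00000, 1.00000)
Requested entry of v2: 49/49 = 1.0000

1.0000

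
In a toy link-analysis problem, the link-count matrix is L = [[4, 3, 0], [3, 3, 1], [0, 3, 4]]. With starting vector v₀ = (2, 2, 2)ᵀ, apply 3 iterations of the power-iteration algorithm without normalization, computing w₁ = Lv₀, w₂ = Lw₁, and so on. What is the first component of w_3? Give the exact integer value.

686

w1 = Lv₀ = (4·2 + 3·2 + 0·2; 3·2 + 3·2 + 1·2; 0·2 + 3·2 + 4·2) = (14, 14, 14)
w2 = Lw1 = (4·14 + 3·14 + 0·14; 3·14 + 3·14 + 1·14; 0·14 + 3·14 + 4·14) = (98, 98, 98)
w3 = Lw2 = (686, 686, 686)
The requested component of w3 is 686.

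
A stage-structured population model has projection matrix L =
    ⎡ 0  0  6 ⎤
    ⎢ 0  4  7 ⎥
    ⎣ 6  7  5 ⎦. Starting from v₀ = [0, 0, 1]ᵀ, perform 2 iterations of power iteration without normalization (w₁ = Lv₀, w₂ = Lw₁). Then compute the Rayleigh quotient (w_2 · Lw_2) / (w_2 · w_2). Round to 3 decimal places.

λ ≈ 12.552

w1 = Lv₀ = (0·0 + 0·0 + 6·1; 0·0 + 4·0 + 7·1; 6·0 + 7·0 + 5·1) = (6, 7, 5)
w2 = Lw1 = (0·6 + 0·7 + 6·5; 0·6 + 4·7 + 7·5; 6·6 + 7·7 + 5·5) = (30, 63, 110)
Lw2 = (660, 1022, 1171)
w2·Lw2 = 30·660 + 63·1022 + 110·1171 = 212996; w2·w2 = 30·30 + 63·63 + 110·110 = 16969
λ ≈ 212996/16969 = 12.552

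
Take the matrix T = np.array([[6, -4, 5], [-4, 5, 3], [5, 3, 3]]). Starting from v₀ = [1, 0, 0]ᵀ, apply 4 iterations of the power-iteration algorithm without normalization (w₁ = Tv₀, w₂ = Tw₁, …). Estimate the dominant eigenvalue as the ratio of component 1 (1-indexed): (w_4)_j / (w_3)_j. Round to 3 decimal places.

10.577

w1 = Tv₀ = (6, -4, 5)
w2 = Tw1 = (77, -29, 33)
w3 = Tw2 = (743, -354, 397)
w4 = Tw3 = (7859, -3551, 3844)
Ratio at component: 7859 / 743 = 10.577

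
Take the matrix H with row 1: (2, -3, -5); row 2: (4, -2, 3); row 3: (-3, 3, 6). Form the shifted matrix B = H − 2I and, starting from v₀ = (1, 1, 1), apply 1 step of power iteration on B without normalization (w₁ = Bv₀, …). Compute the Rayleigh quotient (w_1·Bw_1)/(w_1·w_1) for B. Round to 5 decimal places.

B = H − 2I has rows (0, -3, -5); (4, -4, 3); (-3, 3, 4)
w1 = Bv₀ = (0·1 + (-3)·1 + (-5)·1; 4·1 + (-4)·1 + 3·1; (-3)·1 + 3·1 + 4·1) = (-8, 3, 4)
Bw1 = (-29, -32, 49)
w1·Bw1 = 332; w1·w1 = 89; μ ≈ 332/89 = 3.73034

3.73034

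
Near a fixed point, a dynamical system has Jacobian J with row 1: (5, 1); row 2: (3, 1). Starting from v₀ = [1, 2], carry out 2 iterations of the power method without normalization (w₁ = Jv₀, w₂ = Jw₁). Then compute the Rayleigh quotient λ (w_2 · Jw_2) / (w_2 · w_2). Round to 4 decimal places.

w1 = Jv₀ = (5·1 + 1·2; 3·1 + 1·2) = (7, 5)
w2 = Jw1 = (5·7 + 1·5; 3·7 + 1·5) = (40, 26)
Jw2 = (226, 146)
w2·Jw2 = 40·226 + 26·146 = 12836; w2·w2 = 40·40 + 26·26 = 2276
λ ≈ 12836/2276 = 5.6397

5.6397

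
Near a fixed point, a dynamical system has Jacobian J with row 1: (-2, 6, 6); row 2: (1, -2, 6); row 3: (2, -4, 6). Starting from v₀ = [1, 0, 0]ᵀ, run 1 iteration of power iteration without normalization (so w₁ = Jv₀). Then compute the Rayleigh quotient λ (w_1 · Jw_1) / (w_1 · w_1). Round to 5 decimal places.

w1 = Jv₀ = (-2, 1, 2)
Jw1 = (22, 8, 4)
w1·Jw1 = (-2)·22 + 1·8 + 2·4 = -28; w1·w1 = (-2)·(-2) + 1·1 + 2·2 = 9
λ ≈ -28/9 = -3.11111

-3.11111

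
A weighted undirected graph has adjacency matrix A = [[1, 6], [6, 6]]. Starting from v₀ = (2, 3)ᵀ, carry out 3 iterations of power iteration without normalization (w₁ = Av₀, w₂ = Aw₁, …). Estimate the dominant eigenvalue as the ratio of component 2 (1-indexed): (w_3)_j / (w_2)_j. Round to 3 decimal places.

w1 = Av₀ = (1·2 + 6·3; 6·2 + 6·3) = (20, 30)
w2 = Aw1 = (1·20 + 6·30; 6·20 + 6·30) = (200, 300)
w3 = Aw2 = (2000, 3000)
Ratio at component: 3000 / 300 = 10.000

λ ≈ 10.000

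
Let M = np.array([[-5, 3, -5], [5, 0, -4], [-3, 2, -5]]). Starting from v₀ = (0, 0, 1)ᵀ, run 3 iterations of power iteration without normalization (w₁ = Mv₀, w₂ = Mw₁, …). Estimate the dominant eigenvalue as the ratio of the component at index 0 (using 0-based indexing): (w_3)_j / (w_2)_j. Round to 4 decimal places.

-9.6053

w1 = Mv₀ = (-5, -4, -5)
w2 = Mw1 = (38, -5, 32)
w3 = Mw2 = (-365, 62, -284)
Ratio at component: -365 / 38 = -9.6053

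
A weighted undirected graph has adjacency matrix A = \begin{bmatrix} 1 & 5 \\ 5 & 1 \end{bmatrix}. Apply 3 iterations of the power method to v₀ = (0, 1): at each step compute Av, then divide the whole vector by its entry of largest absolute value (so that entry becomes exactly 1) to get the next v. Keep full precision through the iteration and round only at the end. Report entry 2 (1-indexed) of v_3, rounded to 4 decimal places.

0.5429

Av0 = (5.00000, 1.00000); divide by 5.00000 → v1 = (1.00000, 0.20000)
Av1 = (2.00000, 5.20000); divide by 5.20000 → v2 = (0.38462, 1.00000)
Av2 = (5.38462, 2.92308); divide by 5.38462 → v3 = (1.00000, 0.54286)
Requested entry of v3: 76/140 = 0.5429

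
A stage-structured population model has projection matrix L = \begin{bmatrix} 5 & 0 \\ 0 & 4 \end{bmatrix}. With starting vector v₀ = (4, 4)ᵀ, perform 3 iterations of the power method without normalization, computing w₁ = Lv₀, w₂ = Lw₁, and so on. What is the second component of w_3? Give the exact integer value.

w1 = Lv₀ = (5·4 + 0·4; 0·4 + 4·4) = (20, 16)
w2 = Lw1 = (5·20 + 0·16; 0·20 + 4·16) = (100, 64)
w3 = Lw2 = (500, 256)
The requested component of w3 is 256.

256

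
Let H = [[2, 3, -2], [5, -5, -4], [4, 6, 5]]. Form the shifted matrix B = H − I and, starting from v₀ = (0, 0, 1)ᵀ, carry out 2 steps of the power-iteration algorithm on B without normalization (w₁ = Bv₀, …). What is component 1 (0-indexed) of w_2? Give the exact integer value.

-2

B = H − I has rows (1, 3, -2); (5, -6, -4); (4, 6, 4)
w1 = Bv₀ = (-2, -4, 4)
w2 = Bw1 = (-22, -2, -16)
Requested component of w2: -2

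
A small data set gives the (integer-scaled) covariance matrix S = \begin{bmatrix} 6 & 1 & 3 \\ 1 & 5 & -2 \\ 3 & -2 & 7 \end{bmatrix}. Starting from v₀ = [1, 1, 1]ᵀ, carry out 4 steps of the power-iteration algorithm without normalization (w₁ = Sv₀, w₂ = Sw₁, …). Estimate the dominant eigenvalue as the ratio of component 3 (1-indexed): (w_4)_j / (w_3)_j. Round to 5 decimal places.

9.97187

w1 = Sv₀ = (6·1 + 1·1 + 3·1; 1·1 + 5·1 + (-2)·1; 3·1 + (-2)·1 + 7·1) = (10, 4, 8)
w2 = Sw1 = (6·10 + 1·4 + 3·8; 1·10 + 5·4 + (-2)·8; 3·10 + (-2)·4 + 7·8) = (88, 14, 78)
w3 = Sw2 = (776, 2, 782)
w4 = Sw3 = (7004, -778, 7798)
Ratio at component: 7798 / 782 = 9.97187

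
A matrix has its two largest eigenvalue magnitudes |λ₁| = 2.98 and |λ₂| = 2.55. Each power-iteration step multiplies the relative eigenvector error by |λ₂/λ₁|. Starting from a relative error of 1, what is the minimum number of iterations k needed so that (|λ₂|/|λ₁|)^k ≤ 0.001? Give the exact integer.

45

|λ₂/λ₁| = 2.55/2.98 = 0.85570
Need k ≥ ln(0.001) / ln(0.85570) = -6.9078 / -0.1558 ≈ 44.329
Smallest integer k satisfying the bound: 45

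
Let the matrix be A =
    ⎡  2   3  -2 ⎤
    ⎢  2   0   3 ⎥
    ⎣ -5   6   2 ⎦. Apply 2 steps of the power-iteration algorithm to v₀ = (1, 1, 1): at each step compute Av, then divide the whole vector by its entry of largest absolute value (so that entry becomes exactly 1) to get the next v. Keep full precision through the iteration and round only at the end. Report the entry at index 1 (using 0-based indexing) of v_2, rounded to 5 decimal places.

0.71429

Av0 = (3.000000, 5.000000, 3.000000); divide by 5.000000 → v1 = (0.600000, 1.000000, 0.600000)
Av1 = (3.000000, 3.000000, 4.200000); divide by 4.200000 → v2 = (0.714286, 0.714286, 1.000000)
Requested entry of v2: 15/21 = 0.71429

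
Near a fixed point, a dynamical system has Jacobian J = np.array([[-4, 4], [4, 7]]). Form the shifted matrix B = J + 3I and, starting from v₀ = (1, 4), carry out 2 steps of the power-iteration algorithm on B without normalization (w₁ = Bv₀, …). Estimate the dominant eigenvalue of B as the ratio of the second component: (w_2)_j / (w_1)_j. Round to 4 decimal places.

μ ≈ 11.3636

B = J + 3I has rows (-1, 4); (4, 10)
w1 = Bv₀ = (15, 44)
w2 = Bw1 = (161, 500)
Ratio: 500/44 = 11.3636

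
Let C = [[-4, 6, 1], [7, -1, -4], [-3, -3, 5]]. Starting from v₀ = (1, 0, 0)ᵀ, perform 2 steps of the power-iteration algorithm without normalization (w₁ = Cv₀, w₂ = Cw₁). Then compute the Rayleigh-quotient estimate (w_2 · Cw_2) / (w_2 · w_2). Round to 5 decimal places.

λ ≈ -6.63874

w1 = Cv₀ = (-4, 7, -3)
w2 = Cw1 = (55, -23, -24)
Cw2 = (-382, 504, -216)
w2·Cw2 = 55·(-382) + (-23)·504 + (-24)·(-216) = -27418; w2·w2 = 55·55 + (-23)·(-23) + (-24)·(-24) = 4130
λ ≈ -27418/4130 = -6.63874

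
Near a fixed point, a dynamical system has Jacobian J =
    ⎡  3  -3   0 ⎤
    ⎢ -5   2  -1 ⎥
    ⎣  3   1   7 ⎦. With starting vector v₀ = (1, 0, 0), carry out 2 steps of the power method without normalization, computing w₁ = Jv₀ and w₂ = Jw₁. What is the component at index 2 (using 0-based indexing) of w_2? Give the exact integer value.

25

w1 = Jv₀ = (3, -5, 3)
w2 = Jw1 = (24, -28, 25)
The requested component of w2 is 25.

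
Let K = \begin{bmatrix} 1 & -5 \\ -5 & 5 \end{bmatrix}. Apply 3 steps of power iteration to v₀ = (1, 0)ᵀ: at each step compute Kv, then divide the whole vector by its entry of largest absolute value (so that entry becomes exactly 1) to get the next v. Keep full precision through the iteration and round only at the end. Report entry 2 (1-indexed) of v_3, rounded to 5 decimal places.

1.00000

Kv0 = (1.000000, -5.000000); divide by -5.000000 → v1 = (-0.200000, 1.000000)
Kv1 = (-5.200000, 6.000000); divide by 6.000000 → v2 = (-0.866667, 1.000000)
Kv2 = (-5.866667, 9.333333); divide by 9.333333 → v3 = (-0.628571, 1.000000)
Requested entry of v3: -280/-280 = 1.00000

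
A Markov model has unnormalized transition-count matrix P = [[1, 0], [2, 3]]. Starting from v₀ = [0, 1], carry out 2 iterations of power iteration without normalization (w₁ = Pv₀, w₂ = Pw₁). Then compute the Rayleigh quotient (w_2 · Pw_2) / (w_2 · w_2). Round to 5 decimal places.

3.00000

w1 = Pv₀ = (1·0 + 0·1; 2·0 + 3·1) = (0, 3)
w2 = Pw1 = (1·0 + 0·3; 2·0 + 3·3) = (0, 9)
Pw2 = (0, 27)
w2·Pw2 = 0·0 + 9·27 = 243; w2·w2 = 0·0 + 9·9 = 81
λ ≈ 243/81 = 3.00000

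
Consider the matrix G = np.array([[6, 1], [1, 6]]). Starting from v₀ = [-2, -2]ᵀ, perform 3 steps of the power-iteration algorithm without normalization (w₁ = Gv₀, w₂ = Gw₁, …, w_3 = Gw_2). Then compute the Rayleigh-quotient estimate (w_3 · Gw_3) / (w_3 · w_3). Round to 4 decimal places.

λ ≈ 7.0000

w1 = Gv₀ = (6·(-2) + 1·(-2); 1·(-2) + 6·(-2)) = (-14, -14)
w2 = Gw1 = (6·(-14) + 1·(-14); 1·(-14) + 6·(-14)) = (-98, -98)
w3 = Gw2 = (-686, -686)
Gw3 = (-4802, -4802)
w3·Gw3 = (-686)·(-4802) + (-686)·(-4802) = 6588344; w3·w3 = (-686)·(-686) + (-686)·(-686) = 941192
λ ≈ 6588344/941192 = 7.0000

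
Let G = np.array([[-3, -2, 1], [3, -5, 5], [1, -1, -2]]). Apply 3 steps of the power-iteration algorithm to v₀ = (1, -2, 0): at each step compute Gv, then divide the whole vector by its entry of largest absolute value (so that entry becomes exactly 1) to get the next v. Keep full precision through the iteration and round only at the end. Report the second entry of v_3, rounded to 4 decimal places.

0.4351

Gv0 = (1.00000, 13.00000, 3.00000); divide by 13.00000 → v1 = (0.07692, 1.00000, 0.23077)
Gv1 = (-2.00000, -3.61538, -1.38462); divide by -3.61538 → v2 = (0.55319, 1.00000, 0.38298)
Gv2 = (-3.27660, -1.42553, -1.21277); divide by -3.27660 → v3 = (1.00000, 0.43506, 0.37013)
Requested entry of v3: 67/154 = 0.4351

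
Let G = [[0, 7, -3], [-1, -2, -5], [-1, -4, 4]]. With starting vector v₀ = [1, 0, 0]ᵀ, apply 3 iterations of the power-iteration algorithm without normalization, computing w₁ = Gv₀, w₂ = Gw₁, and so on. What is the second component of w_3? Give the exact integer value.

-10

w1 = Gv₀ = (0·1 + 7·0 + (-3)·0; (-1)·1 + (-2)·0 + (-5)·0; (-1)·1 + (-4)·0 + 4·0) = (0, -1, -1)
w2 = Gw1 = (0·0 + 7·(-1) + (-3)·(-1); (-1)·0 + (-2)·(-1) + (-5)·(-1); (-1)·0 + (-4)·(-1) + 4·(-1)) = (-4, 7, 0)
w3 = Gw2 = (49, -10, -24)
The requested component of w3 is -10.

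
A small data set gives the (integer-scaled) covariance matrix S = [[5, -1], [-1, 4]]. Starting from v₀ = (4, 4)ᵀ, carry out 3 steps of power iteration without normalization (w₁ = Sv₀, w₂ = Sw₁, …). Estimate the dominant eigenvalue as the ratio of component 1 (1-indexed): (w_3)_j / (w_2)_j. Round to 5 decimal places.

w1 = Sv₀ = (5·4 + (-1)·4; (-1)·4 + 4·4) = (16, 12)
w2 = Sw1 = (5·16 + (-1)·12; (-1)·16 + 4·12) = (68, 32)
w3 = Sw2 = (308, 60)
Ratio at component: 308 / 68 = 4.52941

λ ≈ 4.52941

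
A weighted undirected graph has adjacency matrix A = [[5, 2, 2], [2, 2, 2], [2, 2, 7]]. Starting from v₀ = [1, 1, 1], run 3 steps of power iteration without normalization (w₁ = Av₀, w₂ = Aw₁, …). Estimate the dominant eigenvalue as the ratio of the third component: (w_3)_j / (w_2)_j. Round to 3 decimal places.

w1 = Av₀ = (5·1 + 2·1 + 2·1; 2·1 + 2·1 + 2·1; 2·1 + 2·1 + 7·1) = (9, 6, 11)
w2 = Aw1 = (5·9 + 2·6 + 2·11; 2·9 + 2·6 + 2·11; 2·9 + 2·6 + 7·11) = (79, 52, 107)
w3 = Aw2 = (713, 476, 1011)
Ratio at component: 1011 / 107 = 9.449

λ ≈ 9.449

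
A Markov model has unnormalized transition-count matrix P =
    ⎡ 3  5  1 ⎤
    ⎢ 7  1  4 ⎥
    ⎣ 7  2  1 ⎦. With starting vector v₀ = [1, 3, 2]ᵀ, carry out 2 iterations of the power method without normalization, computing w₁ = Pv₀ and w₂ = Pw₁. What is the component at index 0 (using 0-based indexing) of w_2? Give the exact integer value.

165

w1 = Pv₀ = (20, 18, 15)
w2 = Pw1 = (165, 218, 191)
The requested component of w2 is 165.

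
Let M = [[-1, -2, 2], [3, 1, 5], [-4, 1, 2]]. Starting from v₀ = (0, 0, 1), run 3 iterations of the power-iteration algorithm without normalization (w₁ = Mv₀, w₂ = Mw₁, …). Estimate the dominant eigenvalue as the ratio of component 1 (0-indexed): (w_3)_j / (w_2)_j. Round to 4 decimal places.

0.0952

w1 = Mv₀ = ((-1)·0 + (-2)·0 + 2·1; 3·0 + 1·0 + 5·1; (-4)·0 + 1·0 + 2·1) = (2, 5, 2)
w2 = Mw1 = ((-1)·2 + (-2)·5 + 2·2; 3·2 + 1·5 + 5·2; (-4)·2 + 1·5 + 2·2) = (-8, 21, 1)
w3 = Mw2 = (-32, 2, 55)
Ratio at component: 2 / 21 = 0.0952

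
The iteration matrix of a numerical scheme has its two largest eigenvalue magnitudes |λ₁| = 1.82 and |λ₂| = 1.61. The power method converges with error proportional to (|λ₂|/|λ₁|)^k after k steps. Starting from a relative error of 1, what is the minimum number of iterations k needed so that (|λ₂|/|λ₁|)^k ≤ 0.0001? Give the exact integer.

76

|λ₂/λ₁| = 1.61/1.82 = 0.88462
Need k ≥ ln(0.0001) / ln(0.88462) = -9.2103 / -0.1226 ≈ 75.124
Smallest integer k satisfying the bound: 76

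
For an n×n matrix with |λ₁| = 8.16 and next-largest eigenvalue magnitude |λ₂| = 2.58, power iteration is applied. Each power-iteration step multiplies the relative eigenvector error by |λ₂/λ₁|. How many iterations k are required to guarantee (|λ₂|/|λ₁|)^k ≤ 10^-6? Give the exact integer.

|λ₂/λ₁| = 2.58/8.16 = 0.31618
Need k ≥ ln(10^-6) / ln(0.31618) = -13.8155 / -1.1515 ≈ 11.998
Smallest integer k satisfying the bound: 12

12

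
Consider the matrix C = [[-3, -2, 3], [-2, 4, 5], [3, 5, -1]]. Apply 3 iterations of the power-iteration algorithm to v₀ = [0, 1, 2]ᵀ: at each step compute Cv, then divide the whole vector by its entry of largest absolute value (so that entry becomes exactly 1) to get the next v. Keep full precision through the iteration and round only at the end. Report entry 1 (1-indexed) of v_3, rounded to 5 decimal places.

Cv0 = (4.000000, 14.000000, 3.000000); divide by 14.000000 → v1 = (0.285714, 1.000000, 0.214286)
Cv1 = (-2.214286, 4.500000, 5.642857); divide by 5.642857 → v2 = (-0.392405, 0.797468, 1.000000)
Cv2 = (2.582278, 8.974684, 1.810127); divide by 8.974684 → v3 = (0.287729, 1.000000, 0.201693)
Requested entry of v3: 204/709 = 0.28773

0.28773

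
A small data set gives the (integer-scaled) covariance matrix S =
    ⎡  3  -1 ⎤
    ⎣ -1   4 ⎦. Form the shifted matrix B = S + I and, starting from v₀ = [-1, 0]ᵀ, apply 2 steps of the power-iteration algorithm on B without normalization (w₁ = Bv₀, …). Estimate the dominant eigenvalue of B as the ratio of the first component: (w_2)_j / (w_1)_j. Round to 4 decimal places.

4.2500

B = S + I has rows (4, -1); (-1, 5)
w1 = Bv₀ = (4·(-1) + (-1)·0; (-1)·(-1) + 5·0) = (-4, 1)
w2 = Bw1 = (4·(-4) + (-1)·1; (-1)·(-4) + 5·1) = (-17, 9)
Ratio: -17/-4 = 4.2500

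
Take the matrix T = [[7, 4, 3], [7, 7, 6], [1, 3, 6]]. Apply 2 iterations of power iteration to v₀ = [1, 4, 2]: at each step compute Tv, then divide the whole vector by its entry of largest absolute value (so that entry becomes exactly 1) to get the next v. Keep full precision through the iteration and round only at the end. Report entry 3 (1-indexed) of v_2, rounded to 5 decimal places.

0.46921

Tv0 = (29.000000, 47.000000, 25.000000); divide by 47.000000 → v1 = (0.617021, 1.000000, 0.531915)
Tv1 = (9.914894, 14.510638, 6.808511); divide by 14.510638 → v2 = (0.683284, 1.000000, 0.469208)
Requested entry of v2: 320/682 = 0.46921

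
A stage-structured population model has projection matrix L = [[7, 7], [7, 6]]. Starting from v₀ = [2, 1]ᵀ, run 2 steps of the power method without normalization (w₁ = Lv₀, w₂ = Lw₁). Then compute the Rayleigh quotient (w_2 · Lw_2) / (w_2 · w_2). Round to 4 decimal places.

w1 = Lv₀ = (21, 20)
w2 = Lw1 = (287, 267)
Lw2 = (3878, 3611)
w2·Lw2 = 287·3878 + 267·3611 = 2077123; w2·w2 = 287·287 + 267·267 = 153658
λ ≈ 2077123/153658 = 13.5178

13.5178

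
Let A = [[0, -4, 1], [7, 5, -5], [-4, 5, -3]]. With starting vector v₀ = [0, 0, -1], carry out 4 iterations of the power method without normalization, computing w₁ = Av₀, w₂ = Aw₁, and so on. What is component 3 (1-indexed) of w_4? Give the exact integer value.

w1 = Av₀ = (0·0 + (-4)·0 + 1·(-1); 7·0 + 5·0 + (-5)·(-1); (-4)·0 + 5·0 + (-3)·(-1)) = (-1, 5, 3)
w2 = Aw1 = (0·(-1) + (-4)·5 + 1·3; 7·(-1) + 5·5 + (-5)·3; (-4)·(-1) + 5·5 + (-3)·3) = (-17, 3, 20)
w3 = Aw2 = (8, -204, 23)
w4 = Aw3 = (839, -1079, -1121)
The requested component of w4 is -1121.

-1121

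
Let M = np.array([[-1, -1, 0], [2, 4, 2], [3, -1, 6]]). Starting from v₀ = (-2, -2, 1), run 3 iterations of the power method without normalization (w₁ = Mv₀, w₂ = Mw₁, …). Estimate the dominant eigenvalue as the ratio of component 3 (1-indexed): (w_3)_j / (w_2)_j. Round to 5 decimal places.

7.35294

w1 = Mv₀ = (4, -10, 2)
w2 = Mw1 = (6, -28, 34)
w3 = Mw2 = (22, -32, 250)
Ratio at component: 250 / 34 = 7.35294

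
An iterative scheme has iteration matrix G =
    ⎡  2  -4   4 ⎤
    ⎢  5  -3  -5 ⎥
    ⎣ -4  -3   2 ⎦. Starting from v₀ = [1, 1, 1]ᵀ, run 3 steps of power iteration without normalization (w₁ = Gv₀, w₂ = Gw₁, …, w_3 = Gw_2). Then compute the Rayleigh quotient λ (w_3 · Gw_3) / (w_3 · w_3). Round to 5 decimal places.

w1 = Gv₀ = (2, -3, -5)
w2 = Gw1 = (-4, 44, -9)
w3 = Gw2 = (-220, -107, -134)
Gw3 = (-548, -109, 933)
w3·Gw3 = (-220)·(-548) + (-107)·(-109) + (-134)·933 = 7201; w3·w3 = (-220)·(-220) + (-107)·(-107) + (-134)·(-134) = 77805
λ ≈ 7201/77805 = 0.09255

0.09255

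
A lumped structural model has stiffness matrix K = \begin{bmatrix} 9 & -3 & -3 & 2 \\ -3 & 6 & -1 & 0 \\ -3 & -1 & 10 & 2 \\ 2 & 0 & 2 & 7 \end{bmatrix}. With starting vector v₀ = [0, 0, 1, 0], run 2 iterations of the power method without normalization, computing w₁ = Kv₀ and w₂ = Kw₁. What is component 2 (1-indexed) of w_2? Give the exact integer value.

w1 = Kv₀ = (9·0 + (-3)·0 + (-3)·1 + 2·0; (-3)·0 + 6·0 + (-1)·1 + 0·0; (-3)·0 + (-1)·0 + 10·1 + 2·0; 2·0 + 0·0 + 2·1 + 7·0) = (-3, -1, 10, 2)
w2 = Kw1 = (9·(-3) + (-3)·(-1) + (-3)·10 + 2·2; (-3)·(-3) + 6·(-1) + (-1)·10 + 0·2; (-3)·(-3) + (-1)·(-1) + 10·10 + 2·2; 2·(-3) + 0·(-1) + 2·10 + 7·2) = (-50, -7, 114, 28)
The requested component of w2 is -7.

-7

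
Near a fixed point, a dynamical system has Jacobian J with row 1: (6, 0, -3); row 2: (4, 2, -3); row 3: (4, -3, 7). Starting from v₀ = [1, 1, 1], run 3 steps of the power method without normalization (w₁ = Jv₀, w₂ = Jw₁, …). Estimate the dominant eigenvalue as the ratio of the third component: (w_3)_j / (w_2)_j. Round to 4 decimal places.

6.8983

w1 = Jv₀ = (3, 3, 8)
w2 = Jw1 = (-6, -6, 59)
w3 = Jw2 = (-213, -213, 407)
Ratio at component: 407 / 59 = 6.8983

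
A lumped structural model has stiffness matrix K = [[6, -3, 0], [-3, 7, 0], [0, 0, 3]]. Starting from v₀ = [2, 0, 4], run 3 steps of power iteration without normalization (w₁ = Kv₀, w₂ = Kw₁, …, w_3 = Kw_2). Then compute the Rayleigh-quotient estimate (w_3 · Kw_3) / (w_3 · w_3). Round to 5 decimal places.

w1 = Kv₀ = (6·2 + (-3)·0 + 0·4; (-3)·2 + 7·0 + 0·4; 0·2 + 0·0 + 3·4) = (12, -6, 12)
w2 = Kw1 = (6·12 + (-3)·(-6) + 0·12; (-3)·12 + 7·(-6) + 0·12; 0·12 + 0·(-6) + 3·12) = (90, -78, 36)
w3 = Kw2 = (774, -816, 108)
Kw3 = (7092, -8034, 324)
w3·Kw3 = 774·7092 + (-816)·(-8034) + 108·324 = 12079944; w3·w3 = 774·774 + (-816)·(-816) + 108·108 = 1276596
λ ≈ 12079944/1276596 = 9.46262

9.46262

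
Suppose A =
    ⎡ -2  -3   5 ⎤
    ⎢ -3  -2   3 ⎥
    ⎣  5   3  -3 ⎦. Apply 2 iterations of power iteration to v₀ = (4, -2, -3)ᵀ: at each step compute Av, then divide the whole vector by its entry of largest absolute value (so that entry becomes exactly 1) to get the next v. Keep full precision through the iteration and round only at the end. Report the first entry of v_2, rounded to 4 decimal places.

Av0 = (-17.00000, -17.00000, 23.00000); divide by 23.00000 → v1 = (-0.73913, -0.73913, 1.00000)
Av1 = (8.69565, 6.69565, -8.91304); divide by -8.91304 → v2 = (-0.97561, -0.75122, 1.00000)
Requested entry of v2: 200/-205 = -0.9756

-0.9756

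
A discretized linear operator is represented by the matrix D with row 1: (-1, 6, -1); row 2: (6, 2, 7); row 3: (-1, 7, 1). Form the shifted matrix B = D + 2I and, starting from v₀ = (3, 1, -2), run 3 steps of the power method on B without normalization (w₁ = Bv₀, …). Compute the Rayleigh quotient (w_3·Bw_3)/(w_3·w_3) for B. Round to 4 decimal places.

B = D + 2I has rows (1, 6, -1); (6, 4, 7); (-1, 7, 3)
w1 = Bv₀ = (1·3 + 6·1 + (-1)·(-2); 6·3 + 4·1 + 7·(-2); (-1)·3 + 7·1 + 3·(-2)) = (11, 8, -2)
w2 = Bw1 = (1·11 + 6·8 + (-1)·(-2); 6·11 + 4·8 + 7·(-2); (-1)·11 + 7·8 + 3·(-2)) = (61, 84, 39)
w3 = Bw2 = (526, 975, 644)
Bw3 = (5732, 11564, 8231)
w3·Bw3 = 19590696; w3·w3 = 1642037; μ ≈ 19590696/1642037 = 11.9307

11.9307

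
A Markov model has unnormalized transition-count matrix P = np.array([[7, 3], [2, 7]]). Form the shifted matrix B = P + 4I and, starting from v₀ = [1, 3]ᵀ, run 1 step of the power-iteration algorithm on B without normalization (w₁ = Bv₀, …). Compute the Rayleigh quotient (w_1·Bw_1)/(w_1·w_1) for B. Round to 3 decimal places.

13.154

B = P + 4I has rows (11, 3); (2, 11)
w1 = Bv₀ = (20, 35)
Bw1 = (325, 425)
w1·Bw1 = 21375; w1·w1 = 1625; μ ≈ 21375/1625 = 13.154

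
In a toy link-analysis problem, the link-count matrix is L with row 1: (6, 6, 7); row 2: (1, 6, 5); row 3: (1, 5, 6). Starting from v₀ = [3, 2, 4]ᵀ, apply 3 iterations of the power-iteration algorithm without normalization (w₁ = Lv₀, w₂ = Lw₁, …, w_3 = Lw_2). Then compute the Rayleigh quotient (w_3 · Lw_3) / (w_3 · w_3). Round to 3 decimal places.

12.943

w1 = Lv₀ = (6·3 + 6·2 + 7·4; 1·3 + 6·2 + 5·4; 1·3 + 5·2 + 6·4) = (58, 35, 37)
w2 = Lw1 = (6·58 + 6·35 + 7·37; 1·58 + 6·35 + 5·37; 1·58 + 5·35 + 6·37) = (817, 453, 455)
w3 = Lw2 = (10805, 5810, 5812)
Lw3 = (140374, 74725, 74727)
w3·Lw3 = 10805·140374 + 5810·74725 + 5812·74727 = 2385206644; w3·w3 = 10805·10805 + 5810·5810 + 5812·5812 = 184283469
λ ≈ 2385206644/184283469 = 12.943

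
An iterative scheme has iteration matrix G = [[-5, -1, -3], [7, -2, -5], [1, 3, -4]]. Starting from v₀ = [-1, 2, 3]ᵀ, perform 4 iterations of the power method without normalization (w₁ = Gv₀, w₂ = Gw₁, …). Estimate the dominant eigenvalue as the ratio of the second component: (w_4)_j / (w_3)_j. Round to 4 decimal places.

λ ≈ -7.5062

w1 = Gv₀ = ((-5)·(-1) + (-1)·2 + (-3)·3; 7·(-1) + (-2)·2 + (-5)·3; 1·(-1) + 3·2 + (-4)·3) = (-6, -26, -7)
w2 = Gw1 = ((-5)·(-6) + (-1)·(-26) + (-3)·(-7); 7·(-6) + (-2)·(-26) + (-5)·(-7); 1·(-6) + 3·(-26) + (-4)·(-7)) = (77, 45, -56)
w3 = Gw2 = (-262, 729, 436)
w4 = Gw3 = (-727, -5472, 181)
Ratio at component: -5472 / 729 = -7.5062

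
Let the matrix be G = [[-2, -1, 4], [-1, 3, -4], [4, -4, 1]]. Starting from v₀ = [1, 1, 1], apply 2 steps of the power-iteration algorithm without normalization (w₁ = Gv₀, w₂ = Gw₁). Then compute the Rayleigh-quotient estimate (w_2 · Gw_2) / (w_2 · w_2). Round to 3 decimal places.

w1 = Gv₀ = ((-2)·1 + (-1)·1 + 4·1; (-1)·1 + 3·1 + (-4)·1; 4·1 + (-4)·1 + 1·1) = (1, -2, 1)
w2 = Gw1 = ((-2)·1 + (-1)·(-2) + 4·1; (-1)·1 + 3·(-2) + (-4)·1; 4·1 + (-4)·(-2) + 1·1) = (4, -11, 13)
Gw2 = (55, -89, 73)
w2·Gw2 = 4·55 + (-11)·(-89) + 13·73 = 2148; w2·w2 = 4·4 + (-11)·(-11) + 13·13 = 306
λ ≈ 2148/306 = 7.020

7.020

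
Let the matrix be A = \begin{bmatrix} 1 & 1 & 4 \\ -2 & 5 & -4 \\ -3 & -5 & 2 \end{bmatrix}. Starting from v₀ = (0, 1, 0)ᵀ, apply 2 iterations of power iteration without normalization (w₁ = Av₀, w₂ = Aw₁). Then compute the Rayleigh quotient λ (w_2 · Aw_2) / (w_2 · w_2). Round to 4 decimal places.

λ ≈ 8.0737

w1 = Av₀ = (1·0 + 1·1 + 4·0; (-2)·0 + 5·1 + (-4)·0; (-3)·0 + (-5)·1 + 2·0) = (1, 5, -5)
w2 = Aw1 = (1·1 + 1·5 + 4·(-5); (-2)·1 + 5·5 + (-4)·(-5); (-3)·1 + (-5)·5 + 2·(-5)) = (-14, 43, -38)
Aw2 = (-123, 395, -249)
w2·Aw2 = (-14)·(-123) + 43·395 + (-38)·(-249) = 28169; w2·w2 = (-14)·(-14) + 43·43 + (-38)·(-38) = 3489
λ ≈ 28169/3489 = 8.0737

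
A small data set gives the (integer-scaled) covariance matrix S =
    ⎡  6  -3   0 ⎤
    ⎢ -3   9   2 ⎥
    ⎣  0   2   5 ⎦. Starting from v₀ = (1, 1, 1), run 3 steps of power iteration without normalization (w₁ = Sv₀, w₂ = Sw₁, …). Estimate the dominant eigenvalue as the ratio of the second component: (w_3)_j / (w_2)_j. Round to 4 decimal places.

w1 = Sv₀ = (3, 8, 7)
w2 = Sw1 = (-6, 77, 51)
w3 = Sw2 = (-267, 813, 409)
Ratio at component: 813 / 77 = 10.5584

λ ≈ 10.5584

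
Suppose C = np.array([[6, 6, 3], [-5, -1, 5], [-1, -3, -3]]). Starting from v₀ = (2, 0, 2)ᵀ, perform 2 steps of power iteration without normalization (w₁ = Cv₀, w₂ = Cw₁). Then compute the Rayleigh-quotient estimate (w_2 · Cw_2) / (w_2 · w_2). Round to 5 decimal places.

0.57753

w1 = Cv₀ = (6·2 + 6·0 + 3·2; (-5)·2 + (-1)·0 + 5·2; (-1)·2 + (-3)·0 + (-3)·2) = (18, 0, -8)
w2 = Cw1 = (6·18 + 6·0 + 3·(-8); (-5)·18 + (-1)·0 + 5·(-8); (-1)·18 + (-3)·0 + (-3)·(-8)) = (84, -130, 6)
Cw2 = (-258, -260, 288)
w2·Cw2 = 84·(-258) + (-130)·(-260) + 6·288 = 13856; w2·w2 = 84·84 + (-130)·(-130) + 6·6 = 23992
λ ≈ 13856/23992 = 0.57753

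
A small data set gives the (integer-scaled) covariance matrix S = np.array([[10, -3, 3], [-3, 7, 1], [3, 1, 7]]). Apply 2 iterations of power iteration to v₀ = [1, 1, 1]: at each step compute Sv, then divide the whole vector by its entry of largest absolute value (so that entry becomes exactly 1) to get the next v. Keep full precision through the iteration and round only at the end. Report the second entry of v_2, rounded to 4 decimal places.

Sv0 = (10.00000, 5.00000, 11.00000); divide by 11.00000 → v1 = (0.90909, 0.45455, 1.00000)
Sv1 = (10.72727, 1.45455, 10.18182); divide by 10.72727 → v2 = (1.00000, 0.13559, 0.94915)
Requested entry of v2: 16/118 = 0.1356

0.1356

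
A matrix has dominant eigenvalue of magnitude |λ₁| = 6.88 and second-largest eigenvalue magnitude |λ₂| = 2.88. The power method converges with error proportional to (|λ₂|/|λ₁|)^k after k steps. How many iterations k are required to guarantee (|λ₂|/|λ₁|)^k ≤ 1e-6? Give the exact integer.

|λ₂/λ₁| = 2.88/6.88 = 0.41860
Need k ≥ ln(1e-6) / ln(0.41860) = -13.8155 / -0.8708 ≈ 15.865
Smallest integer k satisfying the bound: 16

16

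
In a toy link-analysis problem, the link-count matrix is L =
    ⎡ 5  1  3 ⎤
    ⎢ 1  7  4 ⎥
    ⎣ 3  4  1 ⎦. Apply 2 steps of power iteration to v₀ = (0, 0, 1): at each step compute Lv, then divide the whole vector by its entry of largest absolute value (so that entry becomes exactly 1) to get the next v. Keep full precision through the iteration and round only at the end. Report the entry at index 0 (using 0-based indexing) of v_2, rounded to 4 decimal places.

Lv0 = (3.00000, 4.00000, 1.00000); divide by 4.00000 → v1 = (0.75000, 1.00000, 0.25000)
Lv1 = (5.50000, 8.75000, 6.50000); divide by 8.75000 → v2 = (0.62857, 1.00000, 0.74286)
Requested entry of v2: 22/35 = 0.6286

0.6286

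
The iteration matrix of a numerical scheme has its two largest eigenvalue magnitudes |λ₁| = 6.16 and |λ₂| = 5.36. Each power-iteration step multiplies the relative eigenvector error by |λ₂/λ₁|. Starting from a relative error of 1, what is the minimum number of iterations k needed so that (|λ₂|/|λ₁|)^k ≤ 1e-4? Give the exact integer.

|λ₂/λ₁| = 5.36/6.16 = 0.87013
Need k ≥ ln(1e-4) / ln(0.87013) = -9.2103 / -0.1391 ≈ 66.208
Smallest integer k satisfying the bound: 67

67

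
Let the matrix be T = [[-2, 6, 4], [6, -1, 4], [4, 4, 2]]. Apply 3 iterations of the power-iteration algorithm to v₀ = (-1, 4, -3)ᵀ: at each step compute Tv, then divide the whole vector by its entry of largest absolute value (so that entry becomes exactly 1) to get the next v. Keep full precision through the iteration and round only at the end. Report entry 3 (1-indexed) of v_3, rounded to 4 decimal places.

0.0624

Tv0 = (14.00000, -22.00000, 6.00000); divide by -22.00000 → v1 = (-0.63636, 1.00000, -0.27273)
Tv1 = (6.18182, -5.90909, 0.90909); divide by 6.18182 → v2 = (1.00000, -0.95588, 0.14706)
Tv2 = (-7.14706, 7.54412, 0.47059); divide by 7.54412 → v3 = (-0.94737, 1.00000, 0.06238)
Requested entry of v3: -64/-1026 = 0.0624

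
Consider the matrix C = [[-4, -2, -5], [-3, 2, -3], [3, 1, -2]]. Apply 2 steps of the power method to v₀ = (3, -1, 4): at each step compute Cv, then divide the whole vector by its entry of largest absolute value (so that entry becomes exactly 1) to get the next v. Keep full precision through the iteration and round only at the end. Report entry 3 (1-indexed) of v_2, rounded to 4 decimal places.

Cv0 = (-30.00000, -23.00000, 0.00000); divide by -30.00000 → v1 = (1.00000, 0.76667, 0.00000)
Cv1 = (-5.53333, -1.46667, 3.76667); divide by -5.53333 → v2 = (1.00000, 0.26506, -0.68072)
Requested entry of v2: -113/166 = -0.6807

-0.6807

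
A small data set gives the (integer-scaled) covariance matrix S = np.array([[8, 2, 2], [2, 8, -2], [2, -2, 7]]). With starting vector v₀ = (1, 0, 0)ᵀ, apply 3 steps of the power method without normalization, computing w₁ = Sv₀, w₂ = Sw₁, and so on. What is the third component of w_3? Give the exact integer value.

270

w1 = Sv₀ = (8·1 + 2·0 + 2·0; 2·1 + 8·0 + (-2)·0; 2·1 + (-2)·0 + 7·0) = (8, 2, 2)
w2 = Sw1 = (8·8 + 2·2 + 2·2; 2·8 + 8·2 + (-2)·2; 2·8 + (-2)·2 + 7·2) = (72, 28, 26)
w3 = Sw2 = (684, 316, 270)
The requested component of w3 is 270.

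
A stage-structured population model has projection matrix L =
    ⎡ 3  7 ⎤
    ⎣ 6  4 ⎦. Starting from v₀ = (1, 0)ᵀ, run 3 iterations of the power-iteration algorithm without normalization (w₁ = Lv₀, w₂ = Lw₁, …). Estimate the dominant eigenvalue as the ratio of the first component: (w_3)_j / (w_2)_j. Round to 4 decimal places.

w1 = Lv₀ = (3, 6)
w2 = Lw1 = (51, 42)
w3 = Lw2 = (447, 474)
Ratio at component: 447 / 51 = 8.7647

8.7647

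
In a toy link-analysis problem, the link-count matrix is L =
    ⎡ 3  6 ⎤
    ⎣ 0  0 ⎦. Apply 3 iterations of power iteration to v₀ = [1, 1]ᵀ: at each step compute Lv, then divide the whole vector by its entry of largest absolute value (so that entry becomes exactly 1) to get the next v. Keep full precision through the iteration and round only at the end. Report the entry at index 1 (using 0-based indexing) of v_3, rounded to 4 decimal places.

0.0000

Lv0 = (9.00000, 0.00000); divide by 9.00000 → v1 = (1.00000, 0.00000)
Lv1 = (3.00000, 0.00000); divide by 3.00000 → v2 = (1.00000, 0.00000)
Lv2 = (3.00000, 0.00000); divide by 3.00000 → v3 = (1.00000, 0.00000)
Requested entry of v3: 0/81 = 0.0000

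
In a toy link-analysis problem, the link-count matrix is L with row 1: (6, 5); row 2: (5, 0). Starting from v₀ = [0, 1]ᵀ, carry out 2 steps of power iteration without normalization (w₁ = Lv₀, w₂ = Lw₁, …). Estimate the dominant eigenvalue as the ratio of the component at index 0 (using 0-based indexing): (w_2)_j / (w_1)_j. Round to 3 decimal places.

6.000

w1 = Lv₀ = (6·0 + 5·1; 5·0 + 0·1) = (5, 0)
w2 = Lw1 = (6·5 + 5·0; 5·5 + 0·0) = (30, 25)
Ratio at component: 30 / 5 = 6.000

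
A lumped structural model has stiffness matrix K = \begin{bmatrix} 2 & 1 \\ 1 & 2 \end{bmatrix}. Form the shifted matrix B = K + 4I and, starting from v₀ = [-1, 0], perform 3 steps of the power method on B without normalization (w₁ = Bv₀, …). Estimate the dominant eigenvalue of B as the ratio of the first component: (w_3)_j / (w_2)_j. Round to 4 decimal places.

B = K + 4I has rows (6, 1); (1, 6)
w1 = Bv₀ = (-6, -1)
w2 = Bw1 = (-37, -12)
w3 = Bw2 = (-234, -109)
Ratio: -234/-37 = 6.3243

μ ≈ 6.3243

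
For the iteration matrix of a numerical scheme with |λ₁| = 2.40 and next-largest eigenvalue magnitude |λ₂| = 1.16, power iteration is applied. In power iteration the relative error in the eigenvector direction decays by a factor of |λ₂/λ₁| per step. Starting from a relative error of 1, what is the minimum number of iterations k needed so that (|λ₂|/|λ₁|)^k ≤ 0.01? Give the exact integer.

|λ₂/λ₁| = 1.16/2.40 = 0.48333
Need k ≥ ln(0.01) / ln(0.48333) = -4.6052 / -0.7270 ≈ 6.334
Smallest integer k satisfying the bound: 7

7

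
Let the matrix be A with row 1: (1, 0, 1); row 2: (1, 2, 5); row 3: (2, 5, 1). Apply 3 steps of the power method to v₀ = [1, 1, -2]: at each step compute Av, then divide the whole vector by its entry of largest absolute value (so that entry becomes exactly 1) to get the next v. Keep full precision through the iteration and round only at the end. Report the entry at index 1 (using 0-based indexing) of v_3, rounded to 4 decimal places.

Av0 = (-1.00000, -7.00000, 5.00000); divide by -7.00000 → v1 = (0.14286, 1.00000, -0.71429)
Av1 = (-0.57143, -1.42857, 4.57143); divide by 4.57143 → v2 = (-0.12500, -0.31250, 1.00000)
Av2 = (0.87500, 4.25000, -0.81250); divide by 4.25000 → v3 = (0.20588, 1.00000, -0.19118)
Requested entry of v3: -136/-136 = 1.0000

1.0000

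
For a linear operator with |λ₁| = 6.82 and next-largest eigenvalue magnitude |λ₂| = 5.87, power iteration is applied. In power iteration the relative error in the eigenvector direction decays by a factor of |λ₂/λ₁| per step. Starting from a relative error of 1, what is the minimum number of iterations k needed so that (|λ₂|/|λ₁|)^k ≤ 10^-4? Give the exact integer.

|λ₂/λ₁| = 5.87/6.82 = 0.86070
Need k ≥ ln(10^-4) / ln(0.86070) = -9.2103 / -0.1500 ≈ 61.400
Smallest integer k satisfying the bound: 62

62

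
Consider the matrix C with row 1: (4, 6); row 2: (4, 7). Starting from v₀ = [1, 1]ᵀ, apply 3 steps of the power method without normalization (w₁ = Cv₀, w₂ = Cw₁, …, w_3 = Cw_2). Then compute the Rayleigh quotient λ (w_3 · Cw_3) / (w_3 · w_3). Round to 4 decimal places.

w1 = Cv₀ = (10, 11)
w2 = Cw1 = (106, 117)
w3 = Cw2 = (1126, 1243)
Cw3 = (11962, 13205)
w3·Cw3 = 1126·11962 + 1243·13205 = 29883027; w3·w3 = 1126·1126 + 1243·1243 = 2812925
λ ≈ 29883027/2812925 = 10.6235

λ ≈ 10.6235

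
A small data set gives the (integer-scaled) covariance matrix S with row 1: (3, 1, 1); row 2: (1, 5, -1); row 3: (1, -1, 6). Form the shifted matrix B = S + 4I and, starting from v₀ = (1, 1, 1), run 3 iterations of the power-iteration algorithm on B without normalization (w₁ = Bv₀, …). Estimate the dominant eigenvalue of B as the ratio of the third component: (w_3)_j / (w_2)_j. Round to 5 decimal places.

μ ≈ 10.02000

B = S + 4I has rows (7, 1, 1); (1, 9, -1); (1, -1, 10)
w1 = Bv₀ = (7·1 + 1·1 + 1·1; 1·1 + 9·1 + (-1)·1; 1·1 + (-1)·1 + 10·1) = (9, 9, 10)
w2 = Bw1 = (7·9 + 1·9 + 1·10; 1·9 + 9·9 + (-1)·10; 1·9 + (-1)·9 + 10·10) = (82, 80, 100)
w3 = Bw2 = (754, 702, 1002)
Ratio: 1002/100 = 10.02000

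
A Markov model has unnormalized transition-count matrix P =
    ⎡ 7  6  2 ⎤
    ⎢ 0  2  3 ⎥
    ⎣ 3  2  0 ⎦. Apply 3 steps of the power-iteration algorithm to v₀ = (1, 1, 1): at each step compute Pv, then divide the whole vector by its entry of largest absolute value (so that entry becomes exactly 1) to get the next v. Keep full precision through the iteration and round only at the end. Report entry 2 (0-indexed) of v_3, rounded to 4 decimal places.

0.3804

Pv0 = (15.00000, 5.00000, 5.00000); divide by 15.00000 → v1 = (1.00000, 0.33333, 0.33333)
Pv1 = (9.66667, 1.66667, 3.66667); divide by 9.66667 → v2 = (1.00000, 0.17241, 0.37931)
Pv2 = (8.79310, 1.48276, 3.34483); divide by 8.79310 → v3 = (1.00000, 0.16863, 0.38039)
Requested entry of v3: 485/1275 = 0.3804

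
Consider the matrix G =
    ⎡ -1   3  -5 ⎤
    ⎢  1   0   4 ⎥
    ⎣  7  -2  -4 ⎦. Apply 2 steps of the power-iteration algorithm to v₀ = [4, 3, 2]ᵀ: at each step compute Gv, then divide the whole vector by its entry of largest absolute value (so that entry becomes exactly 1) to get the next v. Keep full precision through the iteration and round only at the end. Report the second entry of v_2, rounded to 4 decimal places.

Gv0 = (-5.00000, 12.00000, 14.00000); divide by 14.00000 → v1 = (-0.35714, 0.85714, 1.00000)
Gv1 = (-2.07143, 3.64286, -8.21429); divide by -8.21429 → v2 = (0.25217, -0.44348, 1.00000)
Requested entry of v2: 51/-115 = -0.4435

-0.4435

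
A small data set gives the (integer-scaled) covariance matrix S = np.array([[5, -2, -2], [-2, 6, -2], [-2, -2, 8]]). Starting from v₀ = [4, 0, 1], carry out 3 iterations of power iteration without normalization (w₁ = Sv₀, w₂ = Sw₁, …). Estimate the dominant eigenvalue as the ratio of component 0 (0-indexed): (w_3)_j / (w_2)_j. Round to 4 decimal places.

7.0364

w1 = Sv₀ = (18, -10, 0)
w2 = Sw1 = (110, -96, -16)
w3 = Sw2 = (774, -764, -156)
Ratio at component: 774 / 110 = 7.0364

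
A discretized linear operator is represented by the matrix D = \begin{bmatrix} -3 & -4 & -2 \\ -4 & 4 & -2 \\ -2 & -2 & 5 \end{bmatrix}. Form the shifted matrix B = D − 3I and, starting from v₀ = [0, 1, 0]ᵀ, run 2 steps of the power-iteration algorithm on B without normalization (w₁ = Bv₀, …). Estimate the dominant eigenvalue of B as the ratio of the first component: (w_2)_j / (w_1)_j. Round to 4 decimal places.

-6.0000

B = D − 3I has rows (-6, -4, -2); (-4, 1, -2); (-2, -2, 2)
w1 = Bv₀ = ((-6)·0 + (-4)·1 + (-2)·0; (-4)·0 + 1·1 + (-2)·0; (-2)·0 + (-2)·1 + 2·0) = (-4, 1, -2)
w2 = Bw1 = ((-6)·(-4) + (-4)·1 + (-2)·(-2); (-4)·(-4) + 1·1 + (-2)·(-2); (-2)·(-4) + (-2)·1 + 2·(-2)) = (24, 21, 2)
Ratio: 24/-4 = -6.0000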